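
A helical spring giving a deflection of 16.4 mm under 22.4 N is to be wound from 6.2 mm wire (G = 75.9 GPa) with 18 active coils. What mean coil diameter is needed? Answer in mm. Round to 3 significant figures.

82.9 mm

Required rate k = F/δ = 22.4/16.4 = 1.3659 N/mm
D = (Gd⁴/(8N_a·k))^(1/3) = (75.9×10³·6.2⁴/(8·18·1.3659))^(1/3)
  = (570219)^(1/3) = 82.9241 mm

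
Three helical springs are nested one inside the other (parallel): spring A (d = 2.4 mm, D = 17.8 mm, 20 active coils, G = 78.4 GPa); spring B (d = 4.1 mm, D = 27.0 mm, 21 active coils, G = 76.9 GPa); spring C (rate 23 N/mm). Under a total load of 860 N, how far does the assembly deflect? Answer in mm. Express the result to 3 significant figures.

k_A = Gd⁴/(8D³N_a) = (78.4×10³)(2.4⁴)/(8·17.8³·20) = 2.8826 N/mm
k_B = Gd⁴/(8D³N_a) = (76.9×10³)(4.1⁴)/(8·27.0³·21) = 6.5714 N/mm
Parallel: k_eq = 2.8826 + 6.5714 + 23 = 32.454 N/mm
δ = F/k_eq = 860/32.454 = 26.499 mm

26.5 mm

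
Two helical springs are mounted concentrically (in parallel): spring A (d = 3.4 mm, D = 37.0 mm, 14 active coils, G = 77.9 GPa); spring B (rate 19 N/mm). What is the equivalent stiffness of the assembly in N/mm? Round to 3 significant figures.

20.8 N/mm

k_A = Gd⁴/(8D³N_a) = (77.9×10³)(3.4⁴)/(8·37.0³·14) = 1.835 N/mm
Parallel: k_eq = 1.835 + 19 = 20.835 N/mm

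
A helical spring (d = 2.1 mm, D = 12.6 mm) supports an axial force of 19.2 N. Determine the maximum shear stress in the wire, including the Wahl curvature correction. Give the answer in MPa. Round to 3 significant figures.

Spring index C = D/d = 12.6/2.1 = 6.0000
K_W = (4C−1)/(4C−4) + 0.615/C = 23.000/20.000 + 0.1025 = 1.2525
τ₀ = 8FD/(πd³) = 8·19.2·12.6/(π·2.1³) = 1935.36/29.094 = 66.52 MPa
τ_max = K·τ₀ = 1.2525 × 66.52 = 83.317 MPa

83.3 MPa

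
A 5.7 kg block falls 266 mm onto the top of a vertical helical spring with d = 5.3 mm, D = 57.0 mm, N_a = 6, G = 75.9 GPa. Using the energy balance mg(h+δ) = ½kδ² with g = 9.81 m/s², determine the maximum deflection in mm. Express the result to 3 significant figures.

75.3 mm

k = Gd⁴/(8D³N_a) = (75.9×10³)(5.3⁴)/(8·57.0³·6) = 6.7372 N/mm
W = mg = 5.7 × 9.81 = 55.917 N
½kδ² − Wδ − Wh = 0 → δ = (W + √(W² + 2kWh))/k
δ = (55.917 + √(3126.7 + 200417))/6.7372 = (55.917 + 451.16)/6.7372 = 75.265 mm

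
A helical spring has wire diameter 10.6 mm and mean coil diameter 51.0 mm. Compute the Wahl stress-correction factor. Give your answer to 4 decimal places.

C = D/d = 51.0/10.6 = 4.8113
K_W = (4C−1)/(4C−4) + 0.615/C = 18.245/15.245 + 0.1278 = 1.3246

1.3246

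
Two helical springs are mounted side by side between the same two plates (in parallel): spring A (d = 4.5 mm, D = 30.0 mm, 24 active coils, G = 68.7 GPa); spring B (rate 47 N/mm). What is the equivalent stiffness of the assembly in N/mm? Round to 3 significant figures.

k_A = Gd⁴/(8D³N_a) = (68.7×10³)(4.5⁴)/(8·30.0³·24) = 5.4343 N/mm
Parallel: k_eq = 5.4343 + 47 = 52.434 N/mm

52.4 N/mm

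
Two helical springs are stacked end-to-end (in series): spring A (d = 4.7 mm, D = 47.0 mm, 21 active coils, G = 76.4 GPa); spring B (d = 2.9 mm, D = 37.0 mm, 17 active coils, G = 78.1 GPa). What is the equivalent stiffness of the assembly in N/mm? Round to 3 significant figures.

0.583 N/mm

k_A = Gd⁴/(8D³N_a) = (76.4×10³)(4.7⁴)/(8·47.0³·21) = 2.1374 N/mm
k_B = Gd⁴/(8D³N_a) = (78.1×10³)(2.9⁴)/(8·37.0³·17) = 0.80186 N/mm
Series: 1/k_eq = 1/2.1374 + 1/0.80186 = 1.715; k_eq = 0.5831 N/mm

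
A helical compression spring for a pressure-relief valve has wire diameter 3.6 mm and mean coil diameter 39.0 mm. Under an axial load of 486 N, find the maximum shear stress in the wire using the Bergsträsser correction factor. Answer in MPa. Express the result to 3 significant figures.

Spring index C = D/d = 39.0/3.6 = 10.8333
K_B = (4C+2)/(4C−3) = 45.333/40.333 = 1.1240
τ₀ = 8FD/(πd³) = 8·486·39.0/(π·3.6³) = 151632/146.57 = 1034.5 MPa
τ_max = K·τ₀ = 1.1240 × 1034.5 = 1162.8 MPa

1160 MPa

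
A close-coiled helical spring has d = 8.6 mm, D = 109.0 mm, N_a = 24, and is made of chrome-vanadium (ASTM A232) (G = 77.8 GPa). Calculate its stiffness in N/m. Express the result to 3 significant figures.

k = Gd⁴/(8D³N_a) = (77.8×10³ × 8.6⁴) / (8 × 109.0³ × 24)
  = 4.25572e+08 / 2.48646e+08 = 1.7116 N/mm = 1711.6 N/m

1710 N/m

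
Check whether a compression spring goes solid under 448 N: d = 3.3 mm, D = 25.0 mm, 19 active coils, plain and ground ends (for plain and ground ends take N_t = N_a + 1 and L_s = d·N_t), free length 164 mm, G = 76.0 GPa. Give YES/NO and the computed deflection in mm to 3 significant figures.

k = Gd⁴/(8D³N_a) = (76.0×10³)(3.3⁴)/(8·25.0³·19) = 3.7949 N/mm
N_t = 20; L_s = 3.3·20 = 66 mm; δ_solid = L₀ − L_s = 164 − 66 = 98 mm
δ = F/k = 448/3.7949 = 118.05 mm
δ ≥ δ_solid → spring goes solid

YES, δ = 118 mm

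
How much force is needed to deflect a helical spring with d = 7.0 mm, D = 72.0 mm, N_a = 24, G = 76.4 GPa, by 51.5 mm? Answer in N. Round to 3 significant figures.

k = Gd⁴/(8D³N_a) = (76.4×10³)(7.0⁴)/(8·72.0³·24) = 2.5597 N/mm
F = k·δ = 2.5597 × 51.5 = 131.82 N

132 N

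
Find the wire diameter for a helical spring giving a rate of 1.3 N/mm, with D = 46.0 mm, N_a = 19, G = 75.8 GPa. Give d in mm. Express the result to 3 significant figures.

3.99 mm

d = (8D³N_a·k / G)^(1/4) = (8·46.0³·19·1.3 / (75.8×10³))^0.25
  = (253.74)^0.25 = 3.9911 mm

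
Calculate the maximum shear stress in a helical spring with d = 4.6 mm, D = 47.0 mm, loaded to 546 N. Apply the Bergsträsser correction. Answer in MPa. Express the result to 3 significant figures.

760 MPa

Spring index C = D/d = 47.0/4.6 = 10.2174
K_B = (4C+2)/(4C−3) = 42.870/37.870 = 1.1320
τ₀ = 8FD/(πd³) = 8·546·47.0/(π·4.6³) = 205296/305.79 = 671.36 MPa
τ_max = K·τ₀ = 1.1320 × 671.36 = 760 MPa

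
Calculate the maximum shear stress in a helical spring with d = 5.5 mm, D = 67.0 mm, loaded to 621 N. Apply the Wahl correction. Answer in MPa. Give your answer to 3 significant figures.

Spring index C = D/d = 67.0/5.5 = 12.1818
K_W = (4C−1)/(4C−4) + 0.615/C = 47.727/44.727 + 0.0505 = 1.1176
τ₀ = 8FD/(πd³) = 8·621·67.0/(π·5.5³) = 332856/522.68 = 636.82 MPa
τ_max = K·τ₀ = 1.1176 × 636.82 = 711.69 MPa

712 MPa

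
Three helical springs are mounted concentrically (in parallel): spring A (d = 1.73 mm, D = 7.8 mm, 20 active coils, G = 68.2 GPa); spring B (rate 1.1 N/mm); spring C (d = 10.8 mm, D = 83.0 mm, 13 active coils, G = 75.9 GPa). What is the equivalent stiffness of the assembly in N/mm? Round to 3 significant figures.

k_A = Gd⁴/(8D³N_a) = (68.2×10³)(1.73⁴)/(8·7.8³·20) = 8.0457 N/mm
k_C = Gd⁴/(8D³N_a) = (75.9×10³)(10.8⁴)/(8·83.0³·13) = 17.365 N/mm
Parallel: k_eq = 8.0457 + 1.1 + 17.365 = 26.51 N/mm

26.5 N/mm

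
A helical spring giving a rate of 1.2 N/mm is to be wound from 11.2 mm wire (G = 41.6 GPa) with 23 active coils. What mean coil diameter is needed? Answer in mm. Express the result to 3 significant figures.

D = (Gd⁴/(8N_a·k))^(1/3) = (41.6×10³·11.2⁴/(8·23·1.2))^(1/3)
  = (2.9646e+06)^(1/3) = 143.6555 mm

144 mm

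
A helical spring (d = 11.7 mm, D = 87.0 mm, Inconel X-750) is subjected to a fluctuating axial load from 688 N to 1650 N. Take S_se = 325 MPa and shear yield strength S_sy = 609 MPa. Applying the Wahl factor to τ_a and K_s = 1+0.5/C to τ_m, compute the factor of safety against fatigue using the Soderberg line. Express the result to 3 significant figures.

C = D/d = 87.0/11.7 = 7.4359; K_W = (4C−1)/(4C−4)+0.615/C = 1.1992; K_s = 1+0.5/C = 1.0672
F_a = (F_max−F_min)/2 = 481 N; F_m = (F_max+F_min)/2 = 1169 N
τ_a = K_W·8F_aD/(πd³) = 1.1992 × 66.534 = 79.791 MPa
τ_m = K_s·8F_mD/(πd³) = 1.0672 × 161.7 = 172.58 MPa
Soderberg: 1/n_f = τ_a/S_se + τ_m/S_sy = 79.791/325 + 172.58/609 = 0.24551 + 0.28338 = 0.52889
n_f = 1/0.52889 = 1.891

1.89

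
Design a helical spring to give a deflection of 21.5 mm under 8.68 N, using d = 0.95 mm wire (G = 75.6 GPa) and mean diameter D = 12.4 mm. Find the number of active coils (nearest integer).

Required rate k = F/δ = 8.68/21.5 = 0.40372 N/mm
N_a = Gd⁴/(8D³k) = (75.6×10³ × 0.95⁴)/(8 × 12.4³ × 0.40372)
    = 61576.7 / 6157.95 = 10 → 10 coils

10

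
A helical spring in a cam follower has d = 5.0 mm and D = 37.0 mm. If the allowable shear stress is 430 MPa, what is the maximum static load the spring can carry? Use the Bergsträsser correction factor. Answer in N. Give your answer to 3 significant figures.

480 N

C = D/d = 37.0/5.0 = 7.4000
K_B = (4C+2)/(4C−3) = 31.600/26.600 = 1.1880
τ_max = K·8FD/(πd³) → F_max = τ_allow·πd³/(8DK)
F_max = 430·π·5.0³/(8·37.0·1.1880) = 1.6886e+05/351.64 = 480.21 N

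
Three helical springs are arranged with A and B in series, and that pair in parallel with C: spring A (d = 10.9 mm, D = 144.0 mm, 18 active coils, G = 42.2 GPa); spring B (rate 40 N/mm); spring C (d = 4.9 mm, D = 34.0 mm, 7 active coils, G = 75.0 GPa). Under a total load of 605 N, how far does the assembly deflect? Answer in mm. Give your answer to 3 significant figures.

k_A = Gd⁴/(8D³N_a) = (42.2×10³)(10.9⁴)/(8·144.0³·18) = 1.3854 N/mm
k_C = Gd⁴/(8D³N_a) = (75.0×10³)(4.9⁴)/(8·34.0³·7) = 19.644 N/mm
Springs A,B series: k_AB = 1/(1/1.3854+1/40) = 1.339 N/mm; parallel with C: k_eq = 1.339+19.644 = 20.983 N/mm
δ = F/k_eq = 605/20.983 = 28.833 mm

28.8 mm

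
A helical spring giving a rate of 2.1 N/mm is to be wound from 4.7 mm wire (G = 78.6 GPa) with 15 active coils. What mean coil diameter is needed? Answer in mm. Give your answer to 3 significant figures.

53.4 mm

D = (Gd⁴/(8N_a·k))^(1/3) = (78.6×10³·4.7⁴/(8·15·2.1))^(1/3)
  = (152200)^(1/3) = 53.3914 mm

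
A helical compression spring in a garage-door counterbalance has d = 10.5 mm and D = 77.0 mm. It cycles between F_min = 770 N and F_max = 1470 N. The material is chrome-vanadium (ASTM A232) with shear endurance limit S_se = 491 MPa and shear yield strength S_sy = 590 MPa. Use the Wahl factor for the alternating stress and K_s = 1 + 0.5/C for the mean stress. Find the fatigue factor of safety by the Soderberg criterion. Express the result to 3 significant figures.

2.05

C = D/d = 77.0/10.5 = 7.3333; K_W = (4C−1)/(4C−4)+0.615/C = 1.2023; K_s = 1+0.5/C = 1.0682
F_a = (F_max−F_min)/2 = 350 N; F_m = (F_max+F_min)/2 = 1120 N
τ_a = K_W·8F_aD/(πd³) = 1.2023 × 59.283 = 71.275 MPa
τ_m = K_s·8F_mD/(πd³) = 1.0682 × 189.71 = 202.64 MPa
Soderberg: 1/n_f = τ_a/S_se + τ_m/S_sy = 71.275/491 + 202.64/590 = 0.14516 + 0.34346 = 0.48862
n_f = 1/0.48862 = 2.047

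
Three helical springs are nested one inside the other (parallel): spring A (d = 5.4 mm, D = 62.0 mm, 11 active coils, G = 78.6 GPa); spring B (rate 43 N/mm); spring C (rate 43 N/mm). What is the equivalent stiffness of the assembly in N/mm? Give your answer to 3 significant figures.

k_A = Gd⁴/(8D³N_a) = (78.6×10³)(5.4⁴)/(8·62.0³·11) = 3.1867 N/mm
Parallel: k_eq = 3.1867 + 43 + 43 = 89.187 N/mm

89.2 N/mm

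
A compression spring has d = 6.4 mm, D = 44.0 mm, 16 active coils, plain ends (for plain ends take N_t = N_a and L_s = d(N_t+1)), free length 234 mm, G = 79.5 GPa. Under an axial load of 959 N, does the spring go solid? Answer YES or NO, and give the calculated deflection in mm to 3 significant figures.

k = Gd⁴/(8D³N_a) = (79.5×10³)(6.4⁴)/(8·44.0³·16) = 12.233 N/mm
N_t = 16; L_s = 6.4·17 = 108.8 mm; δ_solid = L₀ − L_s = 234 − 108.8 = 125.2 mm
δ = F/k = 959/12.233 = 78.397 mm
δ < δ_solid → spring does not go solid

NO, δ = 78.4 mm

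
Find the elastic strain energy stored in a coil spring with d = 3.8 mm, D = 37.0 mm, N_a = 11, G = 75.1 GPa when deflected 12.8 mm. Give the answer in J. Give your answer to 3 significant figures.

0.288 J

k = Gd⁴/(8D³N_a) = (75.1×10³)(3.8⁴)/(8·37.0³·11) = 3.5131 N/mm
U = ½kδ² = 0.5 × 3.5131 × 12.8² = 287.79 N·mm = 0.28779 J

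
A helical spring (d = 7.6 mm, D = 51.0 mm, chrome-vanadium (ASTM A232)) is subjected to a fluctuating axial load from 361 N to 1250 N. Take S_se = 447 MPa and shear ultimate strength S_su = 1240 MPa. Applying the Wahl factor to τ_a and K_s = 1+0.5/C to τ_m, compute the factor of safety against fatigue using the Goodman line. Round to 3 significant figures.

1.77

C = D/d = 51.0/7.6 = 6.7105; K_W = (4C−1)/(4C−4)+0.615/C = 1.2230; K_s = 1+0.5/C = 1.0745
F_a = (F_max−F_min)/2 = 444.5 N; F_m = (F_max+F_min)/2 = 805.5 N
τ_a = K_W·8F_aD/(πd³) = 1.2230 × 131.5 = 160.83 MPa
τ_m = K_s·8F_mD/(πd³) = 1.0745 × 238.31 = 256.06 MPa
Goodman: 1/n_f = τ_a/S_se + τ_m/S_su = 160.83/447 + 256.06/1240 = 0.35979 + 0.20650 = 0.5663
n_f = 1/0.5663 = 1.766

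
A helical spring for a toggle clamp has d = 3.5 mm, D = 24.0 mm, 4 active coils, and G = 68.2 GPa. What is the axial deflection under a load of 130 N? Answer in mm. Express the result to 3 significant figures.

k = Gd⁴/(8D³N_a) = (68.2×10³)(3.5⁴)/(8·24.0³·4) = 23.135 N/mm
δ = F/k = 130 / 23.135 = 5.6191 mm

5.62 mm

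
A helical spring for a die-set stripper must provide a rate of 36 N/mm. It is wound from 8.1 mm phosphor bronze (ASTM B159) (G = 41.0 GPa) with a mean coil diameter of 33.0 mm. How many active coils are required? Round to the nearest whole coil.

N_a = Gd⁴/(8D³k) = (41.0×10³ × 8.1⁴)/(8 × 33.0³ × 36)
    = 1.76492e+08 / 1.03499e+07 = 17.05 → 17 coils

17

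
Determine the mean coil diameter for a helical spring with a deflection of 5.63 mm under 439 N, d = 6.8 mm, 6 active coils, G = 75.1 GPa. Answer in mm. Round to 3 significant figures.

Required rate k = F/δ = 439/5.63 = 77.975 N/mm
D = (Gd⁴/(8N_a·k))^(1/3) = (75.1×10³·6.8⁴/(8·6·77.975))^(1/3)
  = (42902.1)^(1/3) = 35.0074 mm

35.0 mm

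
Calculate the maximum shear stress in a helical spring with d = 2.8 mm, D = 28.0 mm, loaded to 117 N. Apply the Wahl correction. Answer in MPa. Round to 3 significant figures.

435 MPa

Spring index C = D/d = 28.0/2.8 = 10.0000
K_W = (4C−1)/(4C−4) + 0.615/C = 39.000/36.000 + 0.0615 = 1.1448
τ₀ = 8FD/(πd³) = 8·117·28.0/(π·2.8³) = 26208/68.964 = 380.02 MPa
τ_max = K·τ₀ = 1.1448 × 380.02 = 435.06 MPa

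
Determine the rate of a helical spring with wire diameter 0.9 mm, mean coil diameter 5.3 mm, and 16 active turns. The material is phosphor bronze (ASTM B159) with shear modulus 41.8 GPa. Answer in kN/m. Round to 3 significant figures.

k = Gd⁴/(8D³N_a) = (41.8×10³ × 0.9⁴) / (8 × 5.3³ × 16)
  = 27425 / 19056.3 = 1.4392 N/mm

1.44 kN/m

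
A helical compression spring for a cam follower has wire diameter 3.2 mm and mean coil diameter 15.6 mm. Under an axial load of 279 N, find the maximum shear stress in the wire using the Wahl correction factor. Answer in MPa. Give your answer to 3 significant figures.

446 MPa

Spring index C = D/d = 15.6/3.2 = 4.8750
K_W = (4C−1)/(4C−4) + 0.615/C = 18.500/15.500 + 0.1262 = 1.3197
τ₀ = 8FD/(πd³) = 8·279·15.6/(π·3.2³) = 34819.2/102.94 = 338.24 MPa
τ_max = K·τ₀ = 1.3197 × 338.24 = 446.37 MPa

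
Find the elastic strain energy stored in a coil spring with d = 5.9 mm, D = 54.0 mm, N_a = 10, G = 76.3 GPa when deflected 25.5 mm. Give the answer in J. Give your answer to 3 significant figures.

k = Gd⁴/(8D³N_a) = (76.3×10³)(5.9⁴)/(8·54.0³·10) = 7.3394 N/mm
U = ½kδ² = 0.5 × 7.3394 × 25.5² = 2386.2 N·mm = 2.3862 J

2.39 J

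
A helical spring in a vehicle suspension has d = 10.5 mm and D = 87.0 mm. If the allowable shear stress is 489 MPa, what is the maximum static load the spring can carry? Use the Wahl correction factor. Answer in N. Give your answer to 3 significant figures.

C = D/d = 87.0/10.5 = 8.2857
K_W = (4C−1)/(4C−4) + 0.615/C = 32.143/29.143 + 0.0742 = 1.1772
τ_max = K·8FD/(πd³) → F_max = τ_allow·πd³/(8DK)
F_max = 489·π·10.5³/(8·87.0·1.1772) = 1.7784e+06/819.31 = 2170.6 N

2170 N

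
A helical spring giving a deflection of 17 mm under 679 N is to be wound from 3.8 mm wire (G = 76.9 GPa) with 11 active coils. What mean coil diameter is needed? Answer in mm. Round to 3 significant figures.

16.6 mm

Required rate k = F/δ = 679/17 = 39.941 N/mm
D = (Gd⁴/(8N_a·k))^(1/3) = (76.9×10³·3.8⁴/(8·11·39.941))^(1/3)
  = (4562.02)^(1/3) = 16.5851 mm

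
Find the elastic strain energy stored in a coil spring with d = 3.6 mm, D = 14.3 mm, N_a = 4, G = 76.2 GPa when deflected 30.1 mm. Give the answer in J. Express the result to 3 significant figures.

62.0 J

k = Gd⁴/(8D³N_a) = (76.2×10³)(3.6⁴)/(8·14.3³·4) = 136.78 N/mm
U = ½kδ² = 0.5 × 136.78 × 30.1² = 61960 N·mm = 61.96 J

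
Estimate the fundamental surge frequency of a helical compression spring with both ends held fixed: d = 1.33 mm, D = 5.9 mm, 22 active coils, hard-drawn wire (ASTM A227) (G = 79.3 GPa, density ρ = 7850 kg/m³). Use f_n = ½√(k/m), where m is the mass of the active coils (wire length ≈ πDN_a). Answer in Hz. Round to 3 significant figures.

621 Hz

k = Gd⁴/(8D³N_a) = (79.3×10³)(1.33⁴)/(8·5.9³·22) = 6.8645 N/mm = 6864.5 N/m
Wire length L = πDN_a = π·5.9·22 = 407.78 mm
m = ρ·(πd²/4)·L = 7850 × 1.3893×10⁻⁶ m² × 0.40778 m = 0.0044472 kg
f_n = ½√(k/m) = 0.5·√(6864.5/0.0044472) = 0.5·√(1.5436e+06) = 621.2 Hz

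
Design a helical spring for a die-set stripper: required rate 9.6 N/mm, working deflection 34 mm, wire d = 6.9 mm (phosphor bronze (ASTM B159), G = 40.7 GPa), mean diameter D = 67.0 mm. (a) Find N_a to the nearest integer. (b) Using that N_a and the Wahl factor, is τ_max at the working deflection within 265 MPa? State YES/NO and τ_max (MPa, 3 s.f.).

(a) 4 coils; (b) YES, τ_max = 195 MPa

N_a = Gd⁴/(8D³k) = (40.7×10³)(6.9⁴)/(8·67.0³·9.6) = 3.994 → N_a = 4
Actual rate k = Gd⁴/(8D³·4) = 9.5855 N/mm
Working load F = kδ = 9.5855·34 = 325.91 N
C = 67.0/6.9 = 9.7101; K_W = (4C−1)/(4C−4)+0.615/C = 1.1494
τ_max = K_W·8FD/(πd³) = 1.1494·169.26 = 194.56 MPa
τ_max ≤ 265 MPa → acceptable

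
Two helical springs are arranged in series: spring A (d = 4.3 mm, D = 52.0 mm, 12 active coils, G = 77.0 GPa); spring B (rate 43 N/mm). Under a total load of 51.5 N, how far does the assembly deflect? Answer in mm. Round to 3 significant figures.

27.6 mm

k_A = Gd⁴/(8D³N_a) = (77.0×10³)(4.3⁴)/(8·52.0³·12) = 1.9502 N/mm
Series: 1/k_eq = 1/1.9502 + 1/43 = 0.53602; k_eq = 1.8656 N/mm
δ = F/k_eq = 51.5/1.8656 = 27.605 mm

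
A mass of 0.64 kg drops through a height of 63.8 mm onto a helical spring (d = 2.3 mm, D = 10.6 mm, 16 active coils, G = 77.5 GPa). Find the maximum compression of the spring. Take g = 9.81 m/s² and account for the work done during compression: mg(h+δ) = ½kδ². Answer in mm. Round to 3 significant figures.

k = Gd⁴/(8D³N_a) = (77.5×10³)(2.3⁴)/(8·10.6³·16) = 14.226 N/mm
W = mg = 0.64 × 9.81 = 6.2784 N
½kδ² − Wδ − Wh = 0 → δ = (W + √(W² + 2kWh))/k
δ = (6.2784 + √(39.418 + 11396.9))/14.226 = (6.2784 + 106.94)/14.226 = 7.9585 mm

7.96 mm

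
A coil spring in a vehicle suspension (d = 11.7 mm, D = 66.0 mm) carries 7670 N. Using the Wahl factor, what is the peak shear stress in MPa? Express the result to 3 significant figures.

1020 MPa

Spring index C = D/d = 66.0/11.7 = 5.6410
K_W = (4C−1)/(4C−4) + 0.615/C = 21.564/18.564 + 0.1090 = 1.2706
τ₀ = 8FD/(πd³) = 8·7670·66.0/(π·11.7³) = 4.04976e+06/5031.6 = 804.86 MPa
τ_max = K·τ₀ = 1.2706 × 804.86 = 1022.7 MPa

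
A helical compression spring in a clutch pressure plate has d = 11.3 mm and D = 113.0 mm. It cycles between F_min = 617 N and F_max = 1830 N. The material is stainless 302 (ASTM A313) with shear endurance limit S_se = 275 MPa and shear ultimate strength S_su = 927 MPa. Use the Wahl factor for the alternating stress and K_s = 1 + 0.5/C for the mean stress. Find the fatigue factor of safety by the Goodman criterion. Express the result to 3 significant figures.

1.28

C = D/d = 113.0/11.3 = 10.0000; K_W = (4C−1)/(4C−4)+0.615/C = 1.1448; K_s = 1+0.5/C = 1.0500
F_a = (F_max−F_min)/2 = 606.5 N; F_m = (F_max+F_min)/2 = 1223.5 N
τ_a = K_W·8F_aD/(πd³) = 1.1448 × 120.95 = 138.47 MPa
τ_m = K_s·8F_mD/(πd³) = 1.0500 × 244 = 256.2 MPa
Goodman: 1/n_f = τ_a/S_se + τ_m/S_su = 138.47/275 + 256.2/927 = 0.50353 + 0.27637 = 0.7799
n_f = 1/0.7799 = 1.282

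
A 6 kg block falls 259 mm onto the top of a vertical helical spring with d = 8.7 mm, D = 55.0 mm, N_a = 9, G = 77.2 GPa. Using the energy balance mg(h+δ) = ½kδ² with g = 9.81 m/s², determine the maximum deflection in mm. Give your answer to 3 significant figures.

k = Gd⁴/(8D³N_a) = (77.2×10³)(8.7⁴)/(8·55.0³·9) = 36.921 N/mm
W = mg = 6 × 9.81 = 58.86 N
½kδ² − Wδ − Wh = 0 → δ = (W + √(W² + 2kWh))/k
δ = (58.86 + √(3464.5 + 1.1257e+06))/36.921 = (58.86 + 1062.6)/36.921 = 30.375 mm

30.4 mm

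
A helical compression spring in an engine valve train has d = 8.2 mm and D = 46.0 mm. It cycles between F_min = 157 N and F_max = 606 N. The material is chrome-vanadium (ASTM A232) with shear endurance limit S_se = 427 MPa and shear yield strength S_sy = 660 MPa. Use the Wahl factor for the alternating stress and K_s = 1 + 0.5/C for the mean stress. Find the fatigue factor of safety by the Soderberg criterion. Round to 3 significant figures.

3.62

C = D/d = 46.0/8.2 = 5.6098; K_W = (4C−1)/(4C−4)+0.615/C = 1.2723; K_s = 1+0.5/C = 1.0891
F_a = (F_max−F_min)/2 = 224.5 N; F_m = (F_max+F_min)/2 = 381.5 N
τ_a = K_W·8F_aD/(πd³) = 1.2723 × 47.695 = 60.684 MPa
τ_m = K_s·8F_mD/(πd³) = 1.0891 × 81.05 = 88.274 MPa
Soderberg: 1/n_f = τ_a/S_se + τ_m/S_sy = 60.684/427 + 88.274/660 = 0.14212 + 0.13375 = 0.27586
n_f = 1/0.27586 = 3.625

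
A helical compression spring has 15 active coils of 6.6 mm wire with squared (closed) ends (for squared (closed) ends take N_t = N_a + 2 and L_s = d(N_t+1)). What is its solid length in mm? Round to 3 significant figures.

squared (closed) ends: N_t = N_a + 2 = 15 + 2 = 17
L_s = d·(N_t+1) = 6.6 × 18 = 118.8 mm

119 mm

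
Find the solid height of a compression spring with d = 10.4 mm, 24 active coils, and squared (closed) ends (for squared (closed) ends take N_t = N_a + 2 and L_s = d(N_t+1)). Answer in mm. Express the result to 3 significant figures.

squared (closed) ends: N_t = N_a + 2 = 24 + 2 = 26
L_s = d·(N_t+1) = 10.4 × 27 = 280.8 mm

281 mm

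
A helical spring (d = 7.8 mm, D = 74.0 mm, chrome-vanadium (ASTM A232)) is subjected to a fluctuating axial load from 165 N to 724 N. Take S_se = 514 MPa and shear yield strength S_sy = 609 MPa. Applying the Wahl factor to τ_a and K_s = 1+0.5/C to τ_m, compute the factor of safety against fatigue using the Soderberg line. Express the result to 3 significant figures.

C = D/d = 74.0/7.8 = 9.4872; K_W = (4C−1)/(4C−4)+0.615/C = 1.1532; K_s = 1+0.5/C = 1.0527
F_a = (F_max−F_min)/2 = 279.5 N; F_m = (F_max+F_min)/2 = 444.5 N
τ_a = K_W·8F_aD/(πd³) = 1.1532 × 110.99 = 127.99 MPa
τ_m = K_s·8F_mD/(πd³) = 1.0527 × 176.51 = 185.81 MPa
Soderberg: 1/n_f = τ_a/S_se + τ_m/S_sy = 127.99/514 + 185.81/609 = 0.24901 + 0.30510 = 0.55411
n_f = 1/0.55411 = 1.805

1.80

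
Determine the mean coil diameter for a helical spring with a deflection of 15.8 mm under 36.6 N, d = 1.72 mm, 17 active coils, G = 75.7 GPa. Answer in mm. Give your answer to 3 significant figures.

12.8 mm

Required rate k = F/δ = 36.6/15.8 = 2.3165 N/mm
D = (Gd⁴/(8N_a·k))^(1/3) = (75.7×10³·1.72⁴/(8·17·2.3165))^(1/3)
  = (2103.04)^(1/3) = 12.8120 mm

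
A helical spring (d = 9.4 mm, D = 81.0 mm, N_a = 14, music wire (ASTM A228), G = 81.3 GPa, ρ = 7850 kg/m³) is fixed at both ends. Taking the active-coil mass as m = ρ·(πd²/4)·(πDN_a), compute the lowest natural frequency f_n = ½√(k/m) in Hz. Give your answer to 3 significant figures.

k = Gd⁴/(8D³N_a) = (81.3×10³)(9.4⁴)/(8·81.0³·14) = 10.664 N/mm = 10664 N/m
Wire length L = πDN_a = π·81.0·14 = 3562.6 mm
m = ρ·(πd²/4)·L = 7850 × 69.398×10⁻⁶ m² × 3.5626 m = 1.9408 kg
f_n = ½√(k/m) = 0.5·√(10664/1.9408) = 0.5·√(5494.8) = 37.063 Hz

37.1 Hz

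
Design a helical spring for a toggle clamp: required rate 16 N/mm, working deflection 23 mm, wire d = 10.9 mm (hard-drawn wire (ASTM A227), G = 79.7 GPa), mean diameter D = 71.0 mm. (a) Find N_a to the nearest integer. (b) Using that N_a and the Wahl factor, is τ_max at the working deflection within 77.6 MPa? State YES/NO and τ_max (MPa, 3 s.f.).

(a) 25 coils; (b) YES, τ_max = 62.1 MPa

N_a = Gd⁴/(8D³k) = (79.7×10³)(10.9⁴)/(8·71.0³·16) = 24.56 → N_a = 25
Actual rate k = Gd⁴/(8D³·25) = 15.717 N/mm
Working load F = kδ = 15.717·23 = 361.48 N
C = 71.0/10.9 = 6.5138; K_W = (4C−1)/(4C−4)+0.615/C = 1.2304
τ_max = K_W·8FD/(πd³) = 1.2304·50.467 = 62.096 MPa
τ_max ≤ 77.6 MPa → acceptable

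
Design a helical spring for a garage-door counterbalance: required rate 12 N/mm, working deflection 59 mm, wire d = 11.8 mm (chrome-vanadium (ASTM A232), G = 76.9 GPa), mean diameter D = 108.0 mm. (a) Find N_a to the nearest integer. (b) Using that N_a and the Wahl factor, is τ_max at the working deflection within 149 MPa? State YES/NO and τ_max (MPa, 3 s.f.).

N_a = Gd⁴/(8D³k) = (76.9×10³)(11.8⁴)/(8·108.0³·12) = 12.33 → N_a = 12
Actual rate k = Gd⁴/(8D³·12) = 12.329 N/mm
Working load F = kδ = 12.329·59 = 727.38 N
C = 108.0/11.8 = 9.1525; K_W = (4C−1)/(4C−4)+0.615/C = 1.1592
τ_max = K_W·8FD/(πd³) = 1.1592·121.75 = 141.14 MPa
τ_max ≤ 149 MPa → acceptable

(a) 12 coils; (b) YES, τ_max = 141 MPa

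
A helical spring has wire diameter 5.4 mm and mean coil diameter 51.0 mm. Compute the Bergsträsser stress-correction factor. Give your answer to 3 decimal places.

1.144

C = D/d = 51.0/5.4 = 9.4444
K_B = (4C+2)/(4C−3) = 39.778/34.778 = 1.1438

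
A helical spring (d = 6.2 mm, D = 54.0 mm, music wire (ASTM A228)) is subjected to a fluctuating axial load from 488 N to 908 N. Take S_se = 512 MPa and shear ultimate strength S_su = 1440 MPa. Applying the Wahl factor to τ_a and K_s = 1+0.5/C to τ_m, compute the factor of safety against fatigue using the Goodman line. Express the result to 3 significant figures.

C = D/d = 54.0/6.2 = 8.7097; K_W = (4C−1)/(4C−4)+0.615/C = 1.1679; K_s = 1+0.5/C = 1.0574
F_a = (F_max−F_min)/2 = 210 N; F_m = (F_max+F_min)/2 = 698 N
τ_a = K_W·8F_aD/(πd³) = 1.1679 × 121.17 = 141.51 MPa
τ_m = K_s·8F_mD/(πd³) = 1.0574 × 402.73 = 425.85 MPa
Goodman: 1/n_f = τ_a/S_se + τ_m/S_su = 141.51/512 + 425.85/1440 = 0.27638 + 0.29573 = 0.57211
n_f = 1/0.57211 = 1.748

1.75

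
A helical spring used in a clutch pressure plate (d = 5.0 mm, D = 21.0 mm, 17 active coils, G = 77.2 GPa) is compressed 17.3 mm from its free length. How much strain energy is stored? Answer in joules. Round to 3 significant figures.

k = Gd⁴/(8D³N_a) = (77.2×10³)(5.0⁴)/(8·21.0³·17) = 38.309 N/mm
U = ½kδ² = 0.5 × 38.309 × 17.3² = 5732.7 N·mm = 5.7327 J

5.73 J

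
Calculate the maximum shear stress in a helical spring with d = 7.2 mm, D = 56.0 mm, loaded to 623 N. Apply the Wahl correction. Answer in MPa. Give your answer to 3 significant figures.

Spring index C = D/d = 56.0/7.2 = 7.7778
K_W = (4C−1)/(4C−4) + 0.615/C = 30.111/27.111 + 0.0791 = 1.1897
τ₀ = 8FD/(πd³) = 8·623·56.0/(π·7.2³) = 279104/1172.6 = 238.02 MPa
τ_max = K·τ₀ = 1.1897 × 238.02 = 283.18 MPa

283 MPa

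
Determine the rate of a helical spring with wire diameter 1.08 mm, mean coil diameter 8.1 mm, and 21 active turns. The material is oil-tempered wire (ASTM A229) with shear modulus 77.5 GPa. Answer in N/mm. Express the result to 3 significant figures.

k = Gd⁴/(8D³N_a) = (77.5×10³ × 1.08⁴) / (8 × 8.1³ × 21)
  = 105438 / 89282.1 = 1.181 N/mm

1.18 N/mm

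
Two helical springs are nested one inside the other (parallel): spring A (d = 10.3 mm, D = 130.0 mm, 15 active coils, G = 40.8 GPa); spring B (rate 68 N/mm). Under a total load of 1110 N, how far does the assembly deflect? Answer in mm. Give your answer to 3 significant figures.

k_A = Gd⁴/(8D³N_a) = (40.8×10³)(10.3⁴)/(8·130.0³·15) = 1.7418 N/mm
Parallel: k_eq = 1.7418 + 68 = 69.742 N/mm
δ = F/k_eq = 1110/69.742 = 15.916 mm

15.9 mm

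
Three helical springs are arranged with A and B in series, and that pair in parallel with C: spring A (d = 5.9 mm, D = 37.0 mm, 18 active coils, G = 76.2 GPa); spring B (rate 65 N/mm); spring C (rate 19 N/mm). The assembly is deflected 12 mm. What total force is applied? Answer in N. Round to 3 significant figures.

355 N

k_A = Gd⁴/(8D³N_a) = (76.2×10³)(5.9⁴)/(8·37.0³·18) = 12.659 N/mm
Springs A,B series: k_AB = 1/(1/12.659+1/65) = 10.595 N/mm; parallel with C: k_eq = 10.595+19 = 29.595 N/mm
F = k_eq·δ = 29.595·12 = 355.14 N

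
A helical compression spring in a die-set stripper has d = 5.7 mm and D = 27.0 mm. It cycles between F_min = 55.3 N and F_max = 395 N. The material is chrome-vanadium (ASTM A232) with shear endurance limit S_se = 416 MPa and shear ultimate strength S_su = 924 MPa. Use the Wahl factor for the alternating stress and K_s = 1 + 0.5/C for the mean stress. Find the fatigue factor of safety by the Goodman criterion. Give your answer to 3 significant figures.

C = D/d = 27.0/5.7 = 4.7368; K_W = (4C−1)/(4C−4)+0.615/C = 1.3305; K_s = 1+0.5/C = 1.1056
F_a = (F_max−F_min)/2 = 169.85 N; F_m = (F_max+F_min)/2 = 225.15 N
τ_a = K_W·8F_aD/(πd³) = 1.3305 × 63.059 = 83.902 MPa
τ_m = K_s·8F_mD/(πd³) = 1.1056 × 83.589 = 92.413 MPa
Goodman: 1/n_f = τ_a/S_se + τ_m/S_su = 83.902/416 + 92.413/924 = 0.20169 + 0.10001 = 0.3017
n_f = 1/0.3017 = 3.315

3.31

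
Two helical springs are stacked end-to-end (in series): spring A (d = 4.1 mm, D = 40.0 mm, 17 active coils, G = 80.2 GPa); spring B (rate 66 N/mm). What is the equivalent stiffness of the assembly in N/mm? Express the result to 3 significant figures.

2.50 N/mm

k_A = Gd⁴/(8D³N_a) = (80.2×10³)(4.1⁴)/(8·40.0³·17) = 2.6037 N/mm
Series: 1/k_eq = 1/2.6037 + 1/66 = 0.39922; k_eq = 2.5049 N/mm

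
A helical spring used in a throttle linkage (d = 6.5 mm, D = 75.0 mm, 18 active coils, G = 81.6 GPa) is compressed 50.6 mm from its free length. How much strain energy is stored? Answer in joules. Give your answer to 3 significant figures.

3.07 J

k = Gd⁴/(8D³N_a) = (81.6×10³)(6.5⁴)/(8·75.0³·18) = 2.3977 N/mm
U = ½kδ² = 0.5 × 2.3977 × 50.6² = 3069.5 N·mm = 3.0695 J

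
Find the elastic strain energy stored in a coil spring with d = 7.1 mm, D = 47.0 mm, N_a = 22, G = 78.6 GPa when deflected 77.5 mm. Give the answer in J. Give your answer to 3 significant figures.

32.8 J

k = Gd⁴/(8D³N_a) = (78.6×10³)(7.1⁴)/(8·47.0³·22) = 10.931 N/mm
U = ½kδ² = 0.5 × 10.931 × 77.5² = 32826 N·mm = 32.826 J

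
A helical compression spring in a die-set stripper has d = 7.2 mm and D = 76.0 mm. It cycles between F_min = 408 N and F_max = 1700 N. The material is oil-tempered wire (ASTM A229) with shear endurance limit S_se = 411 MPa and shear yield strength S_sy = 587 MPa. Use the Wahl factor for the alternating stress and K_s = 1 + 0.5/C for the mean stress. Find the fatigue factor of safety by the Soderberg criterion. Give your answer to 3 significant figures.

C = D/d = 76.0/7.2 = 10.5556; K_W = (4C−1)/(4C−4)+0.615/C = 1.1368; K_s = 1+0.5/C = 1.0474
F_a = (F_max−F_min)/2 = 646 N; F_m = (F_max+F_min)/2 = 1054 N
τ_a = K_W·8F_aD/(πd³) = 1.1368 × 334.96 = 380.76 MPa
τ_m = K_s·8F_mD/(πd³) = 1.0474 × 546.51 = 572.4 MPa
Soderberg: 1/n_f = τ_a/S_se + τ_m/S_sy = 380.76/411 + 572.4/587 = 0.92643 + 0.97512 = 1.9015
n_f = 1/1.9015 = 0.5259

0.526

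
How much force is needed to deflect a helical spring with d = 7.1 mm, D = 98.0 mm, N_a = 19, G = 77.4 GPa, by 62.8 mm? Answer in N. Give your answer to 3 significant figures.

86.3 N

k = Gd⁴/(8D³N_a) = (77.4×10³)(7.1⁴)/(8·98.0³·19) = 1.3748 N/mm
F = k·δ = 1.3748 × 62.8 = 86.34 N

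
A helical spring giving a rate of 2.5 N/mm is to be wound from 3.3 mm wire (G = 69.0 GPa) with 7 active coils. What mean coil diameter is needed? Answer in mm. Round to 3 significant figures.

38.8 mm

D = (Gd⁴/(8N_a·k))^(1/3) = (69.0×10³·3.3⁴/(8·7·2.5))^(1/3)
  = (58449)^(1/3) = 38.8084 mm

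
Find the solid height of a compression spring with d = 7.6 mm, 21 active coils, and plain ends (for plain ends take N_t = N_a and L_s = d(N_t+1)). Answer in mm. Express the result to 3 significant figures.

plain ends: N_t = N_a = 21
L_s = d·(N_t+1) = 7.6 × 22 = 167.2 mm

167 mm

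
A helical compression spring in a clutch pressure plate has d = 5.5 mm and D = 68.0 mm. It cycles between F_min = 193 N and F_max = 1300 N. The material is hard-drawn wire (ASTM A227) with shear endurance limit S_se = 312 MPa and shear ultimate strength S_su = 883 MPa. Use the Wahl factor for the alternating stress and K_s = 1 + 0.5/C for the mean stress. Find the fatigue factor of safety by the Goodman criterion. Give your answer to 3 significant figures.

0.336

C = D/d = 68.0/5.5 = 12.3636; K_W = (4C−1)/(4C−4)+0.615/C = 1.1157; K_s = 1+0.5/C = 1.0404
F_a = (F_max−F_min)/2 = 553.5 N; F_m = (F_max+F_min)/2 = 746.5 N
τ_a = K_W·8F_aD/(πd³) = 1.1157 × 576.07 = 642.75 MPa
τ_m = K_s·8F_mD/(πd³) = 1.0404 × 776.95 = 808.37 MPa
Goodman: 1/n_f = τ_a/S_se + τ_m/S_su = 642.75/312 + 808.37/883 = 2.06010 + 0.91548 = 2.9756
n_f = 1/2.9756 = 0.3361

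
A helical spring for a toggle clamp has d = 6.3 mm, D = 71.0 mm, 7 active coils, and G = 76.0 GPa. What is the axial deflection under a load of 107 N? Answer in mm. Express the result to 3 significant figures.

17.9 mm

k = Gd⁴/(8D³N_a) = (76.0×10³)(6.3⁴)/(8·71.0³·7) = 5.9733 N/mm
δ = F/k = 107 / 5.9733 = 17.913 mm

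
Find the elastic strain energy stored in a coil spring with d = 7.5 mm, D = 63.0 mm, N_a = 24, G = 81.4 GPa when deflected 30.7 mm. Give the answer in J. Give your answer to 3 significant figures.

k = Gd⁴/(8D³N_a) = (81.4×10³)(7.5⁴)/(8·63.0³·24) = 5.3647 N/mm
U = ½kδ² = 0.5 × 5.3647 × 30.7² = 2528.1 N·mm = 2.5281 J

2.53 J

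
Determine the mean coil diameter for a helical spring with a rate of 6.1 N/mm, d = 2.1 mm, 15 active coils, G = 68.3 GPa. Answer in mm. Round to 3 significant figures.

D = (Gd⁴/(8N_a·k))^(1/3) = (68.3×10³·2.1⁴/(8·15·6.1))^(1/3)
  = (1814.62)^(1/3) = 12.1973 mm

12.2 mm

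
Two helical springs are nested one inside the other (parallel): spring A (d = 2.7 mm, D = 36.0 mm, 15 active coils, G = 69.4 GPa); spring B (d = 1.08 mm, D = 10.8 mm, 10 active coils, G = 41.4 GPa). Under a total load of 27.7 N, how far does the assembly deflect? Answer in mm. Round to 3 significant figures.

22.7 mm

k_A = Gd⁴/(8D³N_a) = (69.4×10³)(2.7⁴)/(8·36.0³·15) = 0.65876 N/mm
k_B = Gd⁴/(8D³N_a) = (41.4×10³)(1.08⁴)/(8·10.8³·10) = 0.5589 N/mm
Parallel: k_eq = 0.65876 + 0.5589 = 1.2177 N/mm
δ = F/k_eq = 27.7/1.2177 = 22.749 mm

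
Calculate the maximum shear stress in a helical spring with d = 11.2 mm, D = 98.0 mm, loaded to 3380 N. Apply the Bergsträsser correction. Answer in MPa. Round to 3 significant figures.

Spring index C = D/d = 98.0/11.2 = 8.7500
K_B = (4C+2)/(4C−3) = 37.000/32.000 = 1.1562
τ₀ = 8FD/(πd³) = 8·3380·98.0/(π·11.2³) = 2.64992e+06/4413.7 = 600.38 MPa
τ_max = K·τ₀ = 1.1562 × 600.38 = 694.19 MPa

694 MPa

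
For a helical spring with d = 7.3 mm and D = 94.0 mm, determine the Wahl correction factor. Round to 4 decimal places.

1.1109

C = D/d = 94.0/7.3 = 12.8767
K_W = (4C−1)/(4C−4) + 0.615/C = 50.507/47.507 + 0.0478 = 1.1109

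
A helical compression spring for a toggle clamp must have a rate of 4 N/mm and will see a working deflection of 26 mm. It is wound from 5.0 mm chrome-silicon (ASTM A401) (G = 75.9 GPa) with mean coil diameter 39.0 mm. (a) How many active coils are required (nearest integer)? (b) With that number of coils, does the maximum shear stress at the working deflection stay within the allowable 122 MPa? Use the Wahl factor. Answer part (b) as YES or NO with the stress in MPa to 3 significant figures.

N_a = Gd⁴/(8D³k) = (75.9×10³)(5.0⁴)/(8·39.0³·4) = 24.99 → N_a = 25
Actual rate k = Gd⁴/(8D³·25) = 3.9985 N/mm
Working load F = kδ = 3.9985·26 = 103.96 N
C = 39.0/5.0 = 7.8000; K_W = (4C−1)/(4C−4)+0.615/C = 1.1891
τ_max = K_W·8FD/(πd³) = 1.1891·82.597 = 98.22 MPa
τ_max ≤ 122 MPa → acceptable

(a) 25 coils; (b) YES, τ_max = 98.2 MPa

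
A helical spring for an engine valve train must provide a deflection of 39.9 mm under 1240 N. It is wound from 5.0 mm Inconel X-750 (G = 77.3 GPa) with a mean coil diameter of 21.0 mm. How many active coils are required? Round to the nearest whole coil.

21

Required rate k = F/δ = 1240/39.9 = 31.078 N/mm
N_a = Gd⁴/(8D³k) = (77.3×10³ × 5.0⁴)/(8 × 21.0³ × 31.078)
    = 4.83125e+07 / 2.30248e+06 = 20.98 → 21 coils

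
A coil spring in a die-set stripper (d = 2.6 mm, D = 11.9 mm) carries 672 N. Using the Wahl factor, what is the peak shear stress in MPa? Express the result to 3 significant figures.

Spring index C = D/d = 11.9/2.6 = 4.5769
K_W = (4C−1)/(4C−4) + 0.615/C = 17.308/14.308 + 0.1344 = 1.3440
τ₀ = 8FD/(πd³) = 8·672·11.9/(π·2.6³) = 63974.4/55.217 = 1158.6 MPa
τ_max = K·τ₀ = 1.3440 × 1158.6 = 1557.2 MPa

1560 MPa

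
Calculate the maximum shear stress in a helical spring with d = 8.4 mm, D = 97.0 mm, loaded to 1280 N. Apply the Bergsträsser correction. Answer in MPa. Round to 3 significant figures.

Spring index C = D/d = 97.0/8.4 = 11.5476
K_B = (4C+2)/(4C−3) = 48.190/43.190 = 1.1158
τ₀ = 8FD/(πd³) = 8·1280·97.0/(π·8.4³) = 993280/1862 = 533.44 MPa
τ_max = K·τ₀ = 1.1158 × 533.44 = 595.19 MPa

595 MPa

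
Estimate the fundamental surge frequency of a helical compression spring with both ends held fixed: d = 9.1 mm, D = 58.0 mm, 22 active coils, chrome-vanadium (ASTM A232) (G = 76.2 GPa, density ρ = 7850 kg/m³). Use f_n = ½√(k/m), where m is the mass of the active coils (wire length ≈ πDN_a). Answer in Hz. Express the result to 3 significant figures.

k = Gd⁴/(8D³N_a) = (76.2×10³)(9.1⁴)/(8·58.0³·22) = 15.217 N/mm = 15217 N/m
Wire length L = πDN_a = π·58.0·22 = 4008.7 mm
m = ρ·(πd²/4)·L = 7850 × 65.039×10⁻⁶ m² × 4.0087 m = 2.0466 kg
f_n = ½√(k/m) = 0.5·√(15217/2.0466) = 0.5·√(7435) = 43.113 Hz

43.1 Hz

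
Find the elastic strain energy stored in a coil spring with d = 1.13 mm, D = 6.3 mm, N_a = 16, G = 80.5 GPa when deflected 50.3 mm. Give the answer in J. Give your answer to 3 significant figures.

5.19 J

k = Gd⁴/(8D³N_a) = (80.5×10³)(1.13⁴)/(8·6.3³·16) = 4.1009 N/mm
U = ½kδ² = 0.5 × 4.1009 × 50.3² = 5187.8 N·mm = 5.1878 J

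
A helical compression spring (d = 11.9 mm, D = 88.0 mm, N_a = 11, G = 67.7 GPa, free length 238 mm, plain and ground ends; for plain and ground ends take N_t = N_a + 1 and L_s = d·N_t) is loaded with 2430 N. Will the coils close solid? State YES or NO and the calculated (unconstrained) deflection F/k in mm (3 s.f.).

k = Gd⁴/(8D³N_a) = (67.7×10³)(11.9⁴)/(8·88.0³·11) = 22.638 N/mm
N_t = 12; L_s = 11.9·12 = 142.8 mm; δ_solid = L₀ − L_s = 238 − 142.8 = 95.2 mm
δ = F/k = 2430/22.638 = 107.34 mm
δ ≥ δ_solid → spring goes solid

YES, δ = 107 mm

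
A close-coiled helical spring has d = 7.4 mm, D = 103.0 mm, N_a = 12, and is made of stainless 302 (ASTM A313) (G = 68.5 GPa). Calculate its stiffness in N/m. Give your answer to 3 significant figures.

k = Gd⁴/(8D³N_a) = (68.5×10³ × 7.4⁴) / (8 × 103.0³ × 12)
  = 2.05408e+08 / 1.04902e+08 = 1.9581 N/mm = 1958.1 N/m

1960 N/m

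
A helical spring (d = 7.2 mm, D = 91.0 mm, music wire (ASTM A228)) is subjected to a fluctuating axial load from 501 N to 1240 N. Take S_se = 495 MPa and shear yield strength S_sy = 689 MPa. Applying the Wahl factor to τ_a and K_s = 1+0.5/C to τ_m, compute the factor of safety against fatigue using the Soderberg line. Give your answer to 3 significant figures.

C = D/d = 91.0/7.2 = 12.6389; K_W = (4C−1)/(4C−4)+0.615/C = 1.1131; K_s = 1+0.5/C = 1.0396
F_a = (F_max−F_min)/2 = 369.5 N; F_m = (F_max+F_min)/2 = 870.5 N
τ_a = K_W·8F_aD/(πd³) = 1.1131 × 229.4 = 255.35 MPa
τ_m = K_s·8F_mD/(πd³) = 1.0396 × 540.45 = 561.83 MPa
Soderberg: 1/n_f = τ_a/S_se + τ_m/S_sy = 255.35/495 + 561.83/689 = 0.51585 + 0.81542 = 1.3313
n_f = 1/1.3313 = 0.7512

0.751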